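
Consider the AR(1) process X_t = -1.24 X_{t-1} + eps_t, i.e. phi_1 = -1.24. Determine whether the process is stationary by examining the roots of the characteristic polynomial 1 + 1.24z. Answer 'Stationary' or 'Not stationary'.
\text{Not stationary}

The AR(p) characteristic polynomial is P(z) = 1 + 1.24z.
Stationarity requires all roots to lie outside the unit circle, i.e. |z| > 1 for every root.
This is linear in z: 1 + (1.24) z = 0  =>  z = -1/(1.24) = -0.806452,  |z| = 0.806452.
Moduli of all roots: 0.8065.
All moduli strictly greater than 1? No.
Verdict: Not stationary.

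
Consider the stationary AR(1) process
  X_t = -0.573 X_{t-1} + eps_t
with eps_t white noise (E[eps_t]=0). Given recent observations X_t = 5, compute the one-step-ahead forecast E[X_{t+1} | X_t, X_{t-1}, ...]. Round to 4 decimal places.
E[X_{t+1} \mid \mathcal F_t] = -2.8650

For an AR(p) model X_t = c + sum_i phi_i X_{t-i} + eps_t, the
one-step-ahead conditional mean is
  E[X_{t+1} | X_t, ...] = c + sum_i phi_i X_{t+1-i}.
Substitute known values:
  E[X_{t+1} | ...] = (-0.573) * (5)
                   = -2.8650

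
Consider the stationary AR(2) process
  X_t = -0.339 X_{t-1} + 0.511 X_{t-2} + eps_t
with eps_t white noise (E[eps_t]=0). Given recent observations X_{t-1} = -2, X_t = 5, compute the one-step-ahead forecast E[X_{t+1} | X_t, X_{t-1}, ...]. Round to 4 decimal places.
E[X_{t+1} \mid \mathcal F_t] = -2.7170

For an AR(p) model X_t = c + sum_i phi_i X_{t-i} + eps_t, the
one-step-ahead conditional mean is
  E[X_{t+1} | X_t, ...] = c + sum_i phi_i X_{t+1-i}.
Substitute known values:
  E[X_{t+1} | ...] = (-0.339) * (5) + (0.511) * (-2)
                   = -2.7170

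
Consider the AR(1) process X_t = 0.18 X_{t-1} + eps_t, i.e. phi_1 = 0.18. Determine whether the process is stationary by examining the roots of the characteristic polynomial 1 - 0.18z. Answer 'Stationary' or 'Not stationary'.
\text{Stationary}

The AR(p) characteristic polynomial is P(z) = 1 - 0.18z.
Stationarity requires all roots to lie outside the unit circle, i.e. |z| > 1 for every root.
This is linear in z: 1 + (-0.18) z = 0  =>  z = -1/(-0.18) = 5.555556,  |z| = 5.555556.
Moduli of all roots: 5.5556.
All moduli strictly greater than 1? Yes.
Verdict: Stationary.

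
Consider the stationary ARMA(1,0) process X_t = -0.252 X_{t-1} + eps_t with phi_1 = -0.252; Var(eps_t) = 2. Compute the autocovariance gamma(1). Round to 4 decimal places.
\gamma(1) = -0.5382

Multiply the model equation by X_{t-k} and take expectations. With theta_0 = psi_0 = 1 and psi_j the MA(infinity) weights, this gives
  gamma(k) - sum_i phi_i gamma(k-i) = c_k,
  c_k = sigma^2 * sum_{j=k..q} theta_j psi_{j-k}   (c_k = 0 for k > q),
using gamma(-m) = gamma(m).
Pure AR (q = 0): c_0 = sigma^2 = 2, c_k = 0 for k >= 1.
Equations for k = 0 and k = 1 (AR order 1):
  gamma(0) = phi_1 gamma(1) + c_0
  gamma(1) = phi_1 gamma(0) + c_1
Substituting the second into the first: gamma(0) (1 - phi_1^2) = c_0 + phi_1 c_1, so
  gamma(0) = c_0 / (1 - phi_1^2) = 2 / (1 - (-0.252)^2) = 2 / 0.936496 = 2.13562.
  gamma(1) = phi_1 gamma(0) = (-0.252)(2.13562) = -0.538176.
Therefore gamma(1) = -0.5382 (to 4 decimal places).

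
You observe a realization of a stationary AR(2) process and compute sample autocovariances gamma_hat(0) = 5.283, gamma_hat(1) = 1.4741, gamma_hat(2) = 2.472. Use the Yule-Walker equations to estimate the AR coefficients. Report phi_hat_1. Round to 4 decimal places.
\hat\phi_{1} = 0.1610

The Yule-Walker equations for an AR(p) process read, in matrix form,
  Gamma_p phi = r_p,   with   (Gamma_p)_{ij} = gamma(|i - j|),
                       (r_p)_i = gamma(i),   i,j = 1..p.
Substitute the sample gammas (Toeplitz matrix and right-hand side of size 2):
  Gamma_p = [[5.283, 1.4741], [1.4741, 5.283]]
  r_p     = [1.4741, 2.472]
Written out:
  5.283 phi_1 + 1.4741 phi_2 = 1.4741
  1.4741 phi_1 + 5.283 phi_2 = 2.472
Solve by Cramer's rule:
  det = gamma(0)^2 - gamma(1)^2 = (5.283)^2 - (1.4741)^2 = 27.910089 - 2.17297081 = 25.73711819
  phi_hat_1 = [gamma(1) gamma(0) - gamma(1) gamma(2)] / det = [(1.4741)(5.283) - (1.4741)(2.472)] / 25.73711819 = 4.1436951 / 25.73711819 = 0.161
  phi_hat_2 = [gamma(0) gamma(2) - gamma(1)^2] / det = [(5.283)(2.472) - (1.4741)^2] / 25.73711819 = 10.88660519 / 25.73711819 = 0.423
So phi_hat = [0.1610, 0.4230].
Therefore phi_hat_1 = 0.1610.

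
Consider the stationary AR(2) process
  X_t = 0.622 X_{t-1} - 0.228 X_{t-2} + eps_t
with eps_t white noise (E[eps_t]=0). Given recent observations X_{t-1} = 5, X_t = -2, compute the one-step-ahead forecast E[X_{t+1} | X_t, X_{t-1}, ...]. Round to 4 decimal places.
E[X_{t+1} \mid \mathcal F_t] = -2.3840

For an AR(p) model X_t = c + sum_i phi_i X_{t-i} + eps_t, the
one-step-ahead conditional mean is
  E[X_{t+1} | X_t, ...] = c + sum_i phi_i X_{t+1-i}.
Substitute known values:
  E[X_{t+1} | ...] = (0.622) * (-2) + (-0.228) * (5)
                   = -2.3840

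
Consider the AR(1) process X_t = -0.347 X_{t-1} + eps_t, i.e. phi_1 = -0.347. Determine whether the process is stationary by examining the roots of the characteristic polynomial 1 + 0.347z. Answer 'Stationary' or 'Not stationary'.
\text{Stationary}

The AR(p) characteristic polynomial is P(z) = 1 + 0.347z.
Stationarity requires all roots to lie outside the unit circle, i.e. |z| > 1 for every root.
This is linear in z: 1 + (0.347) z = 0  =>  z = -1/(0.347) = -2.881844,  |z| = 2.881844.
Moduli of all roots: 2.8818.
All moduli strictly greater than 1? Yes.
Verdict: Stationary.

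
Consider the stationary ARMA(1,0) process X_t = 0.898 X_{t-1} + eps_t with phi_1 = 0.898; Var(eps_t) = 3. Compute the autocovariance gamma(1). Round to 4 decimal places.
\gamma(1) = 13.9156

Multiply the model equation by X_{t-k} and take expectations. With theta_0 = psi_0 = 1 and psi_j the MA(infinity) weights, this gives
  gamma(k) - sum_i phi_i gamma(k-i) = c_k,
  c_k = sigma^2 * sum_{j=k..q} theta_j psi_{j-k}   (c_k = 0 for k > q),
using gamma(-m) = gamma(m).
Pure AR (q = 0): c_0 = sigma^2 = 3, c_k = 0 for k >= 1.
Equations for k = 0 and k = 1 (AR order 1):
  gamma(0) = phi_1 gamma(1) + c_0
  gamma(1) = phi_1 gamma(0) + c_1
Substituting the second into the first: gamma(0) (1 - phi_1^2) = c_0 + phi_1 c_1, so
  gamma(0) = c_0 / (1 - phi_1^2) = 3 / (1 - (0.898)^2) = 3 / 0.193596 = 15.496188.
  gamma(1) = phi_1 gamma(0) = (0.898)(15.496188) = 13.915577.
Therefore gamma(1) = 13.9156 (to 4 decimal places).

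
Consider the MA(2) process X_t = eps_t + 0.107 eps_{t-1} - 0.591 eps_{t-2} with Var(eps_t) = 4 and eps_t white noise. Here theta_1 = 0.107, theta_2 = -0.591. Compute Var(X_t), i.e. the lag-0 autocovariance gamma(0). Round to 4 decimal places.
\gamma(0) = 5.4429

For an MA(q) process X_t = eps_t + sum_i theta_i eps_{t-i} with
Var(eps_t) = sigma^2, the variance is
  gamma(0) = sigma^2 * (1 + sum_i theta_i^2).
  sum_i theta_i^2 = (0.107)^2 + (-0.591)^2 = 0.011449 + 0.349281 = 0.36073.
  gamma(0) = 4 * (1 + 0.36073) = 4 * 1.36073 = 5.44292, which rounds to 5.4429.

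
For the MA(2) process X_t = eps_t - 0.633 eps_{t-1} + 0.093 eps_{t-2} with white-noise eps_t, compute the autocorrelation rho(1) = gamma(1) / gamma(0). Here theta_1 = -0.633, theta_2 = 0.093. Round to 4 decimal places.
\rho(1) = -0.4909

For an MA(q) process with theta_0 = 1, the autocovariance is
  gamma(k) = sigma^2 * sum_{i=0..q-k} theta_i * theta_{i+k},
and rho(k) = gamma(k) / gamma(0). Sigma^2 cancels.
  numerator   = (1)*(-0.633) + (-0.633)*(0.093) = -0.691869.
  denominator = (1)^2 + (-0.633)^2 + (0.093)^2 = 1.409338.
  rho(1) = -0.691869 / 1.409338 = -0.4909.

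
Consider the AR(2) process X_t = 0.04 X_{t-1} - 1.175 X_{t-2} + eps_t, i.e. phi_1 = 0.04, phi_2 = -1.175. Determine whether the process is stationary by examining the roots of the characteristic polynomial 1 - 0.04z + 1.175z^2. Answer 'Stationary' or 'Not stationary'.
\text{Not stationary}

The AR(p) characteristic polynomial is P(z) = 1 - 0.04z + 1.175z^2.
Stationarity requires all roots to lie outside the unit circle, i.e. |z| > 1 for every root.
Set 1 + (-0.04) z + (1.175) z^2 = 0, i.e. a z^2 + b z + c = 0 with a = 1.175, b = -0.04, c = 1.
Discriminant D = b^2 - 4ac = (-0.04)^2 - 4*(1.175)*1 = 0.0016 - (4.7) = -4.6984.
D < 0, so the roots are the complex-conjugate pair z = (-b +/- i sqrt(-D)) / (2a) = 0.017 +/- 0.9224i.
For a conjugate pair |z|^2 = z * conj(z) = (product of roots) = c/a = 1/(1.175) = 0.851064, so |z| = sqrt(0.851064) = 0.9225 for both roots.
Moduli of all roots: 0.9225, 0.9225.
All moduli strictly greater than 1? No.
Verdict: Not stationary.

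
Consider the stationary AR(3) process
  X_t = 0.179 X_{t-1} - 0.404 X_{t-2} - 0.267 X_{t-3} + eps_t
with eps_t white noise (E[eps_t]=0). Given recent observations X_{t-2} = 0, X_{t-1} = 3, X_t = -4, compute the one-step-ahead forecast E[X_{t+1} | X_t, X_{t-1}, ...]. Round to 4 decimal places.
E[X_{t+1} \mid \mathcal F_t] = -1.9280

For an AR(p) model X_t = c + sum_i phi_i X_{t-i} + eps_t, the
one-step-ahead conditional mean is
  E[X_{t+1} | X_t, ...] = c + sum_i phi_i X_{t+1-i}.
Substitute known values:
  E[X_{t+1} | ...] = (0.179) * (-4) + (-0.404) * (3) + (-0.267) * (0)
                   = -1.9280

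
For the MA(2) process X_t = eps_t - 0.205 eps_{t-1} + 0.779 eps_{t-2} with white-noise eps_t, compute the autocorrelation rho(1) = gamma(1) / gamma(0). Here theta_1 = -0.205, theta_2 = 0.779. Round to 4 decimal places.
\rho(1) = -0.2212

For an MA(q) process with theta_0 = 1, the autocovariance is
  gamma(k) = sigma^2 * sum_{i=0..q-k} theta_i * theta_{i+k},
and rho(k) = gamma(k) / gamma(0). Sigma^2 cancels.
  numerator   = (1)*(-0.205) + (-0.205)*(0.779) = -0.364695.
  denominator = (1)^2 + (-0.205)^2 + (0.779)^2 = 1.648866.
  rho(1) = -0.364695 / 1.648866 = -0.2212.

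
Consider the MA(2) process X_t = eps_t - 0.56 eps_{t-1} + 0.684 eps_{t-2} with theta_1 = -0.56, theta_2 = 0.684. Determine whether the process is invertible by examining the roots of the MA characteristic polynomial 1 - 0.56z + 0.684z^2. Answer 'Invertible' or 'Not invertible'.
\text{Invertible}

The MA(q) characteristic polynomial is P(z) = 1 - 0.56z + 0.684z^2.
Invertibility requires all roots to lie outside the unit circle, i.e. |z| > 1 for every root.
Set 1 + (-0.56) z + (0.684) z^2 = 0, i.e. a z^2 + b z + c = 0 with a = 0.684, b = -0.56, c = 1.
Discriminant D = b^2 - 4ac = (-0.56)^2 - 4*(0.684)*1 = 0.3136 - (2.736) = -2.4224.
D < 0, so the roots are the complex-conjugate pair z = (-b +/- i sqrt(-D)) / (2a) = 0.4094 +/- 1.1377i.
For a conjugate pair |z|^2 = z * conj(z) = (product of roots) = c/a = 1/(0.684) = 1.461988, so |z| = sqrt(1.461988) = 1.2091 for both roots.
Moduli of all roots: 1.2091, 1.2091.
All moduli strictly greater than 1? Yes.
Verdict: Invertible.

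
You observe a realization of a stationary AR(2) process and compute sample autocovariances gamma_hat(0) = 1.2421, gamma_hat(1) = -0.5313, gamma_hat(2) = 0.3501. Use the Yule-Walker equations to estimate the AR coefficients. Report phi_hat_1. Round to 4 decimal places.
\hat\phi_{1} = -0.3760

The Yule-Walker equations for an AR(p) process read, in matrix form,
  Gamma_p phi = r_p,   with   (Gamma_p)_{ij} = gamma(|i - j|),
                       (r_p)_i = gamma(i),   i,j = 1..p.
Substitute the sample gammas (Toeplitz matrix and right-hand side of size 2):
  Gamma_p = [[1.2421, -0.5313], [-0.5313, 1.2421]]
  r_p     = [-0.5313, 0.3501]
Written out:
  1.2421 phi_1 - 0.5313 phi_2 = -0.5313
  -0.5313 phi_1 + 1.2421 phi_2 = 0.3501
Solve by Cramer's rule:
  det = gamma(0)^2 - gamma(1)^2 = (1.2421)^2 - (-0.5313)^2 = 1.54281241 - 0.28227969 = 1.26053272
  phi_hat_1 = [gamma(1) gamma(0) - gamma(1) gamma(2)] / det = [(-0.5313)(1.2421) - (-0.5313)(0.3501)] / 1.26053272 = -0.4739196 / 1.26053272 = -0.376
  phi_hat_2 = [gamma(0) gamma(2) - gamma(1)^2] / det = [(1.2421)(0.3501) - (-0.5313)^2] / 1.26053272 = 0.15257952 / 1.26053272 = 0.121
So phi_hat = [-0.3760, 0.1210].
Therefore phi_hat_1 = -0.3760.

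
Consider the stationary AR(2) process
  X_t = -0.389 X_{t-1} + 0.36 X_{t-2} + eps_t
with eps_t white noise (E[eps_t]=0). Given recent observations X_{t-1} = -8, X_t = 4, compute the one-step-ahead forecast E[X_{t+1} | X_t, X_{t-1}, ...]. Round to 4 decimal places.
E[X_{t+1} \mid \mathcal F_t] = -4.4360

For an AR(p) model X_t = c + sum_i phi_i X_{t-i} + eps_t, the
one-step-ahead conditional mean is
  E[X_{t+1} | X_t, ...] = c + sum_i phi_i X_{t+1-i}.
Substitute known values:
  E[X_{t+1} | ...] = (-0.389) * (4) + (0.36) * (-8)
                   = -4.4360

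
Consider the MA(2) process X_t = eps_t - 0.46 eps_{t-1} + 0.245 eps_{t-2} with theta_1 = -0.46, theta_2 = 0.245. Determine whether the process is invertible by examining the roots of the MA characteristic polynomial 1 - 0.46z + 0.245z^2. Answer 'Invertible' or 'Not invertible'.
\text{Invertible}

The MA(q) characteristic polynomial is P(z) = 1 - 0.46z + 0.245z^2.
Invertibility requires all roots to lie outside the unit circle, i.e. |z| > 1 for every root.
Set 1 + (-0.46) z + (0.245) z^2 = 0, i.e. a z^2 + b z + c = 0 with a = 0.245, b = -0.46, c = 1.
Discriminant D = b^2 - 4ac = (-0.46)^2 - 4*(0.245)*1 = 0.2116 - (0.98) = -0.7684.
D < 0, so the roots are the complex-conjugate pair z = (-b +/- i sqrt(-D)) / (2a) = 0.9388 +/- 1.7889i.
For a conjugate pair |z|^2 = z * conj(z) = (product of roots) = c/a = 1/(0.245) = 4.081633, so |z| = sqrt(4.081633) = 2.0203 for both roots.
Moduli of all roots: 2.0203, 2.0203.
All moduli strictly greater than 1? Yes.
Verdict: Invertible.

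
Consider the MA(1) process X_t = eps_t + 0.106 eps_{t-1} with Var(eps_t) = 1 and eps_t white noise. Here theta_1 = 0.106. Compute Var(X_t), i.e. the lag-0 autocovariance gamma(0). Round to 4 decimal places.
\gamma(0) = 1.0112

For an MA(q) process X_t = eps_t + sum_i theta_i eps_{t-i} with
Var(eps_t) = sigma^2, the variance is
  gamma(0) = sigma^2 * (1 + sum_i theta_i^2).
  sum_i theta_i^2 = (0.106)^2 = 0.011236.
  gamma(0) = 1 * (1 + 0.011236) = 1 * 1.011236 = 1.011236, which rounds to 1.0112.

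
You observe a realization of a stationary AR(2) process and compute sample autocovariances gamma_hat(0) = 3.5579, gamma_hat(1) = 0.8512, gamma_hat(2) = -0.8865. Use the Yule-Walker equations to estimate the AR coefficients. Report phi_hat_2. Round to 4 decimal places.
\hat\phi_{2} = -0.3250

The Yule-Walker equations for an AR(p) process read, in matrix form,
  Gamma_p phi = r_p,   with   (Gamma_p)_{ij} = gamma(|i - j|),
                       (r_p)_i = gamma(i),   i,j = 1..p.
Substitute the sample gammas (Toeplitz matrix and right-hand side of size 2):
  Gamma_p = [[3.5579, 0.8512], [0.8512, 3.5579]]
  r_p     = [0.8512, -0.8865]
Written out:
  3.5579 phi_1 + 0.8512 phi_2 = 0.8512
  0.8512 phi_1 + 3.5579 phi_2 = -0.8865
Solve by Cramer's rule:
  det = gamma(0)^2 - gamma(1)^2 = (3.5579)^2 - (0.8512)^2 = 12.65865241 - 0.72454144 = 11.93411097
  phi_hat_1 = [gamma(1) gamma(0) - gamma(1) gamma(2)] / det = [(0.8512)(3.5579) - (0.8512)(-0.8865)] / 11.93411097 = 3.78307328 / 11.93411097 = 0.317
  phi_hat_2 = [gamma(0) gamma(2) - gamma(1)^2] / det = [(3.5579)(-0.8865) - (0.8512)^2] / 11.93411097 = -3.87861979 / 11.93411097 = -0.325
So phi_hat = [0.3170, -0.3250].
Therefore phi_hat_2 = -0.3250.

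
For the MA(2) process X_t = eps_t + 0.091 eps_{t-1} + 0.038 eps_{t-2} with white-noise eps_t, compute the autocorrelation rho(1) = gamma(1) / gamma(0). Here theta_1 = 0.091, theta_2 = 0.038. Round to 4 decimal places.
\rho(1) = 0.0935

For an MA(q) process with theta_0 = 1, the autocovariance is
  gamma(k) = sigma^2 * sum_{i=0..q-k} theta_i * theta_{i+k},
and rho(k) = gamma(k) / gamma(0). Sigma^2 cancels.
  numerator   = (1)*(0.091) + (0.091)*(0.038) = 0.094458.
  denominator = (1)^2 + (0.091)^2 + (0.038)^2 = 1.009725.
  rho(1) = 0.094458 / 1.009725 = 0.0935.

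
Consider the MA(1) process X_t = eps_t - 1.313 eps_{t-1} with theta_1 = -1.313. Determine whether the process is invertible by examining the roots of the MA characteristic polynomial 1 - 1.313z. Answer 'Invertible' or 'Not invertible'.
\text{Not invertible}

The MA(q) characteristic polynomial is P(z) = 1 - 1.313z.
Invertibility requires all roots to lie outside the unit circle, i.e. |z| > 1 for every root.
This is linear in z: 1 + (-1.313) z = 0  =>  z = -1/(-1.313) = 0.761615,  |z| = 0.761615.
Moduli of all roots: 0.7616.
All moduli strictly greater than 1? No.
Verdict: Not invertible.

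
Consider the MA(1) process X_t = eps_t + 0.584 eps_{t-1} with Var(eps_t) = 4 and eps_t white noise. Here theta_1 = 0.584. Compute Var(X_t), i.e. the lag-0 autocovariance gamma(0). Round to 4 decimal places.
\gamma(0) = 5.3642

For an MA(q) process X_t = eps_t + sum_i theta_i eps_{t-i} with
Var(eps_t) = sigma^2, the variance is
  gamma(0) = sigma^2 * (1 + sum_i theta_i^2).
  sum_i theta_i^2 = (0.584)^2 = 0.341056.
  gamma(0) = 4 * (1 + 0.341056) = 4 * 1.341056 = 5.364224, which rounds to 5.3642.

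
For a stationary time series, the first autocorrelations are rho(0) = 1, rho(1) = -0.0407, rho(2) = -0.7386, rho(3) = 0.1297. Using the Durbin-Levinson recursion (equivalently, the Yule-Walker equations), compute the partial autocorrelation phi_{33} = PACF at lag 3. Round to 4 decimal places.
\phi_{33} = 0.1050

The PACF at lag k is phi_{kk}, the last component of the solution
to the Yule-Walker system G_k phi = r_k where
  (G_k)_{ij} = rho(|i - j|), (r_k)_i = rho(i), i,j = 1..k.
Equivalently, Durbin-Levinson gives phi_{kk} iteratively:
  phi_{11} = rho(1)
  phi_{kk} = [rho(k) - sum_{j=1..k-1} phi_{k-1,j} rho(k-j)]
            / [1 - sum_{j=1..k-1} phi_{k-1,j} rho(j)],
  phi_{k,j} = phi_{k-1,j} - phi_{kk} phi_{k-1,k-j},  j = 1..k-1.
Step k = 1:
  phi_11 = rho(1) = -0.0407.
Step k = 2:
  phi_22 = [rho(2) - phi_11 rho(1)] / [1 - phi_11 rho(1)] = [-0.7386 - (-0.0407)(-0.0407)] / [1 - (-0.0407)(-0.0407)]
         = -0.74025649 / 0.99834351 = -0.741485.
  Update: phi_21 = phi_11 - phi_22 phi_11 = -0.0407 - (-0.741485)(-0.0407) = -0.070878.
Step k = 3:
  phi_33 = [rho(3) - phi_21 rho(2) - phi_22 rho(1)] / [1 - phi_21 rho(1) - phi_22 rho(2)]
    numerator   = 0.1297 - (-0.070878)(-0.7386) - (-0.741485)(-0.0407) = 0.04717076
    denominator = 1 - (-0.070878)(-0.0407) - (-0.741485)(-0.7386) = 0.44945461
  phi_33 = 0.04717076 / 0.44945461 = 0.105.
Therefore phi_{33} = 0.1050.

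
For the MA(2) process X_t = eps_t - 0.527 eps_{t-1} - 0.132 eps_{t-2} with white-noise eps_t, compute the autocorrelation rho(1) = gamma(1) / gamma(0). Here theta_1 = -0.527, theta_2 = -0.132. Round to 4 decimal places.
\rho(1) = -0.3532

For an MA(q) process with theta_0 = 1, the autocovariance is
  gamma(k) = sigma^2 * sum_{i=0..q-k} theta_i * theta_{i+k},
and rho(k) = gamma(k) / gamma(0). Sigma^2 cancels.
  numerator   = (1)*(-0.527) + (-0.527)*(-0.132) = -0.457436.
  denominator = (1)^2 + (-0.527)^2 + (-0.132)^2 = 1.295153.
  rho(1) = -0.457436 / 1.295153 = -0.3532.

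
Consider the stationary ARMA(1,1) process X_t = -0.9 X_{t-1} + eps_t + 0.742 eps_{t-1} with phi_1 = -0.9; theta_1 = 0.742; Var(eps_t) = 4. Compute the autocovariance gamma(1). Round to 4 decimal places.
\gamma(1) = -1.1050

Multiply the model equation by X_{t-k} and take expectations. With theta_0 = psi_0 = 1 and psi_j the MA(infinity) weights, this gives
  gamma(k) - sum_i phi_i gamma(k-i) = c_k,
  c_k = sigma^2 * sum_{j=k..q} theta_j psi_{j-k}   (c_k = 0 for k > q),
using gamma(-m) = gamma(m).
psi-weights needed (psi_j = theta_j + sum_i phi_i psi_{j-i}):
  psi_1 = theta_1 + phi_1 = 0.742 + (-0.9) = -0.158
Right-hand sides:
  c_0 = sigma^2 (1 + theta_1 psi_1) = 4 * (1 + (0.742)(-0.158)) = 4 * 0.882764 = 3.531056
  c_1 = sigma^2 theta_1 = 4 * (0.742) = 2.968
  c_2 = 0
Equations for k = 0 and k = 1 (AR order 1):
  gamma(0) = phi_1 gamma(1) + c_0
  gamma(1) = phi_1 gamma(0) + c_1
Substituting the second into the first: gamma(0) (1 - phi_1^2) = c_0 + phi_1 c_1, so
  gamma(0) = (c_0 + phi_1 c_1) / (1 - phi_1^2) = (3.531056 + (-0.9)(2.968)) / (1 - (-0.9)^2) = 0.859856 / 0.19 = 4.525558.
  gamma(1) = phi_1 gamma(0) + c_1 = (-0.9)(4.525558) + (2.968) = -1.105002.
Therefore gamma(1) = -1.1050 (to 4 decimal places).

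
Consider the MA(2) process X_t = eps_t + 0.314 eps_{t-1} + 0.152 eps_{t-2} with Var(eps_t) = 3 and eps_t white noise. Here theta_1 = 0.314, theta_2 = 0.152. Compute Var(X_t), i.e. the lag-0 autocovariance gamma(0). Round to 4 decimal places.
\gamma(0) = 3.3651

For an MA(q) process X_t = eps_t + sum_i theta_i eps_{t-i} with
Var(eps_t) = sigma^2, the variance is
  gamma(0) = sigma^2 * (1 + sum_i theta_i^2).
  sum_i theta_i^2 = (0.314)^2 + (0.152)^2 = 0.098596 + 0.023104 = 0.1217.
  gamma(0) = 3 * (1 + 0.1217) = 3 * 1.1217 = 3.3651.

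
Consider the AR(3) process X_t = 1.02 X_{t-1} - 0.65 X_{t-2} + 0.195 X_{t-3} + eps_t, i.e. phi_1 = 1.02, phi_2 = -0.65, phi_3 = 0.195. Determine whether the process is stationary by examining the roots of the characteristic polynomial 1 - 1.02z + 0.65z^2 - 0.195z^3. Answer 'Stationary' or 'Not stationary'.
\text{Stationary}

The AR(p) characteristic polynomial is P(z) = 1 - 1.02z + 0.65z^2 - 0.195z^3.
Stationarity requires all roots to lie outside the unit circle, i.e. |z| > 1 for every root.
Degree 3: look for a simple real root z0 first, then factor out (1 - z/z0) and solve the remaining quadratic.
Testing z0 = 2: P(2) = 1 + (-1.02)(2) + (0.65)(2)^2 + (-0.195)(2)^3
  = 1 + (-2.04) + (2.6) + (-1.56) = 0.  So z_0 = 2 is a root, |z_0| = 2.
Divide out the factor (1 - 0.5 z) = (1 - z/z0) (since 1/z0 = 0.5):
  P(z) = (1 - 0.5 z)(1 + (-0.52) z + (0.39) z^2)
  [check: z-coef -0.52 - (0.5) = -1.02; z^2-coef 0.39 - (0.5)(-0.52) = 0.65; z^3-coef -(0.5)(0.39) = -0.195.]
Remaining roots from the quadratic factor 1 + (-0.52) z + (0.39) z^2:
  Set 1 + (-0.52) z + (0.39) z^2 = 0, i.e. a z^2 + b z + c = 0 with a = 0.39, b = -0.52, c = 1.
  Discriminant D = b^2 - 4ac = (-0.52)^2 - 4*(0.39)*1 = 0.2704 - (1.56) = -1.2896.
  D < 0, so the roots are the complex-conjugate pair z = (-b +/- i sqrt(-D)) / (2a) = 0.6667 +/- 1.4559i.
  For a conjugate pair |z|^2 = z * conj(z) = (product of roots) = c/a = 1/(0.39) = 2.564103, so |z| = sqrt(2.564103) = 1.6013 for both roots.
Moduli of all roots: 2.0000, 1.6013, 1.6013.
All moduli strictly greater than 1? Yes.
Verdict: Stationary.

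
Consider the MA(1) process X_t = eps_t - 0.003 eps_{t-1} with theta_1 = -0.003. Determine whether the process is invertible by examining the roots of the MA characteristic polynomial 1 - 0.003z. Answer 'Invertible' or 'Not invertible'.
\text{Invertible}

The MA(q) characteristic polynomial is P(z) = 1 - 0.003z.
Invertibility requires all roots to lie outside the unit circle, i.e. |z| > 1 for every root.
This is linear in z: 1 + (-0.003) z = 0  =>  z = -1/(-0.003) = 333.333333,  |z| = 333.333333.
Moduli of all roots: 333.3333.
All moduli strictly greater than 1? Yes.
Verdict: Invertible.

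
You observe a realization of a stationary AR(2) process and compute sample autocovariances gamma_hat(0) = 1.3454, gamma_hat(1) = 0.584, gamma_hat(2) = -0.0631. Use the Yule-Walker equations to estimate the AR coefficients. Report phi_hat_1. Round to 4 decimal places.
\hat\phi_{1} = 0.5599

The Yule-Walker equations for an AR(p) process read, in matrix form,
  Gamma_p phi = r_p,   with   (Gamma_p)_{ij} = gamma(|i - j|),
                       (r_p)_i = gamma(i),   i,j = 1..p.
Substitute the sample gammas (Toeplitz matrix and right-hand side of size 2):
  Gamma_p = [[1.3454, 0.584], [0.584, 1.3454]]
  r_p     = [0.584, -0.0631]
Written out:
  1.3454 phi_1 + 0.584 phi_2 = 0.584
  0.584 phi_1 + 1.3454 phi_2 = -0.0631
Solve by Cramer's rule:
  det = gamma(0)^2 - gamma(1)^2 = (1.3454)^2 - (0.584)^2 = 1.81010116 - 0.341056 = 1.46904516
  phi_hat_1 = [gamma(1) gamma(0) - gamma(1) gamma(2)] / det = [(0.584)(1.3454) - (0.584)(-0.0631)] / 1.46904516 = 0.822564 / 1.46904516 = 0.5599
  phi_hat_2 = [gamma(0) gamma(2) - gamma(1)^2] / det = [(1.3454)(-0.0631) - (0.584)^2] / 1.46904516 = -0.42595074 / 1.46904516 = -0.29
So phi_hat = [0.5599, -0.2900].
Therefore phi_hat_1 = 0.5599.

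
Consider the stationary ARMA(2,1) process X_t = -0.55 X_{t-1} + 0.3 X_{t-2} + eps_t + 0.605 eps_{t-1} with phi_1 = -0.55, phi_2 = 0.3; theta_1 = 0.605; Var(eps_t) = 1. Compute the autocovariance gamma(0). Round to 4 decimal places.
\gamma(0) = 1.1927

Multiply the model equation by X_{t-k} and take expectations. With theta_0 = psi_0 = 1 and psi_j the MA(infinity) weights, this gives
  gamma(k) - sum_i phi_i gamma(k-i) = c_k,
  c_k = sigma^2 * sum_{j=k..q} theta_j psi_{j-k}   (c_k = 0 for k > q),
using gamma(-m) = gamma(m).
psi-weights needed (psi_j = theta_j + sum_i phi_i psi_{j-i}):
  psi_1 = theta_1 + phi_1 = 0.605 + (-0.55) = 0.055
Right-hand sides:
  c_0 = sigma^2 (1 + theta_1 psi_1) = 1 * (1 + (0.605)(0.055)) = 1 * 1.033275 = 1.033275
  c_1 = sigma^2 theta_1 = 1 * (0.605) = 0.605
  c_2 = 0
Equations for k = 0, 1, 2 (AR order 2, c_2 = 0):
  (E0) gamma(0) = phi_1 gamma(1) + phi_2 gamma(2) + c_0
  (E1) gamma(1) = phi_1 gamma(0) + phi_2 gamma(1) + c_1
  (E2) gamma(2) = phi_1 gamma(1) + phi_2 gamma(0)
From (E1): gamma(1) = A gamma(0) + B with
  A = phi_1 / (1 - phi_2) = -0.55 / 0.7 = -0.785714,   B = c_1 / (1 - phi_2) = 0.605 / 0.7 = 0.864286.
Insert (E2) into (E0): gamma(0) (1 - phi_2^2) = phi_1 (1 + phi_2) gamma(1) + c_0.
  phi_1 (1 + phi_2) = (-0.55)(1.3) = -0.715,   1 - phi_2^2 = 0.91.
Replace gamma(1) by A gamma(0) + B and collect gamma(0):
  gamma(0) [0.91 - (-0.715)(-0.785714)] = (-0.715)(0.864286) + 1.033275
  gamma(0) * 0.348214 = 0.415311
  gamma(0) = 0.415311 / 0.348214 = 1.192687.
Therefore gamma(0) = 1.1927 (to 4 decimal places).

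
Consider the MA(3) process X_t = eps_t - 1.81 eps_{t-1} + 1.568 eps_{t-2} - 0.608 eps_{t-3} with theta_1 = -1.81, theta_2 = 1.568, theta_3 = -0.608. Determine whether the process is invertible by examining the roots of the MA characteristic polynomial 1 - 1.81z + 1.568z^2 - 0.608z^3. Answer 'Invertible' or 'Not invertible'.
\text{Invertible}

The MA(q) characteristic polynomial is P(z) = 1 - 1.81z + 1.568z^2 - 0.608z^3.
Invertibility requires all roots to lie outside the unit circle, i.e. |z| > 1 for every root.
Degree 3: look for a simple real root z0 first, then factor out (1 - z/z0) and solve the remaining quadratic.
Testing z0 = 1.25: P(1.25) = 1 + (-1.81)(1.25) + (1.568)(1.25)^2 + (-0.608)(1.25)^3
  = 1 + (-2.2625) + (2.45) + (-1.1875) = 0.  So z_0 = 1.25 is a root, |z_0| = 1.25.
Divide out the factor (1 - 0.8 z) = (1 - z/z0) (since 1/z0 = 0.8):
  P(z) = (1 - 0.8 z)(1 + (-1.01) z + (0.76) z^2)
  [check: z-coef -1.01 - (0.8) = -1.81; z^2-coef 0.76 - (0.8)(-1.01) = 1.568; z^3-coef -(0.8)(0.76) = -0.608.]
Remaining roots from the quadratic factor 1 + (-1.01) z + (0.76) z^2:
  Set 1 + (-1.01) z + (0.76) z^2 = 0, i.e. a z^2 + b z + c = 0 with a = 0.76, b = -1.01, c = 1.
  Discriminant D = b^2 - 4ac = (-1.01)^2 - 4*(0.76)*1 = 1.0201 - (3.04) = -2.0199.
  D < 0, so the roots are the complex-conjugate pair z = (-b +/- i sqrt(-D)) / (2a) = 0.6645 +/- 0.935i.
  For a conjugate pair |z|^2 = z * conj(z) = (product of roots) = c/a = 1/(0.76) = 1.315789, so |z| = sqrt(1.315789) = 1.1471 for both roots.
Moduli of all roots: 1.2500, 1.1471, 1.1471.
All moduli strictly greater than 1? Yes.
Verdict: Invertible.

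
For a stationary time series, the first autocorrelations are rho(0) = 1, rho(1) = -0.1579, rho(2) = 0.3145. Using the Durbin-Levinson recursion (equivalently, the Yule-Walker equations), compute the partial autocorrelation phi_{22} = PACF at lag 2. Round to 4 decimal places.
\phi_{22} = 0.2970

The PACF at lag k is phi_{kk}, the last component of the solution
to the Yule-Walker system G_k phi = r_k where
  (G_k)_{ij} = rho(|i - j|), (r_k)_i = rho(i), i,j = 1..k.
Equivalently, Durbin-Levinson gives phi_{kk} iteratively:
  phi_{11} = rho(1)
  phi_{kk} = [rho(k) - sum_{j=1..k-1} phi_{k-1,j} rho(k-j)]
            / [1 - sum_{j=1..k-1} phi_{k-1,j} rho(j)],
  phi_{k,j} = phi_{k-1,j} - phi_{kk} phi_{k-1,k-j},  j = 1..k-1.
Step k = 1:
  phi_11 = rho(1) = -0.1579.
Step k = 2:
  phi_22 = [rho(2) - phi_11 rho(1)] / [1 - phi_11 rho(1)] = [0.3145 - (-0.1579)(-0.1579)] / [1 - (-0.1579)(-0.1579)]
         = 0.28956759 / 0.97506759 = 0.297.
Therefore phi_{22} = 0.2970.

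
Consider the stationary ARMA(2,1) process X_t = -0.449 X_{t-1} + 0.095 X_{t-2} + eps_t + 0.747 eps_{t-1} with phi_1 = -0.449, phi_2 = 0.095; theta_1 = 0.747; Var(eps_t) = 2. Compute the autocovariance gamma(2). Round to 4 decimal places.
\gamma(2) = -0.0464

Multiply the model equation by X_{t-k} and take expectations. With theta_0 = psi_0 = 1 and psi_j the MA(infinity) weights, this gives
  gamma(k) - sum_i phi_i gamma(k-i) = c_k,
  c_k = sigma^2 * sum_{j=k..q} theta_j psi_{j-k}   (c_k = 0 for k > q),
using gamma(-m) = gamma(m).
psi-weights needed (psi_j = theta_j + sum_i phi_i psi_{j-i}):
  psi_1 = theta_1 + phi_1 = 0.747 + (-0.449) = 0.298
Right-hand sides:
  c_0 = sigma^2 (1 + theta_1 psi_1) = 2 * (1 + (0.747)(0.298)) = 2 * 1.222606 = 2.445212
  c_1 = sigma^2 theta_1 = 2 * (0.747) = 1.494
  c_2 = 0
Equations for k = 0, 1, 2 (AR order 2, c_2 = 0):
  (E0) gamma(0) = phi_1 gamma(1) + phi_2 gamma(2) + c_0
  (E1) gamma(1) = phi_1 gamma(0) + phi_2 gamma(1) + c_1
  (E2) gamma(2) = phi_1 gamma(1) + phi_2 gamma(0)
From (E1): gamma(1) = A gamma(0) + B with
  A = phi_1 / (1 - phi_2) = -0.449 / 0.905 = -0.496133,   B = c_1 / (1 - phi_2) = 1.494 / 0.905 = 1.650829.
Insert (E2) into (E0): gamma(0) (1 - phi_2^2) = phi_1 (1 + phi_2) gamma(1) + c_0.
  phi_1 (1 + phi_2) = (-0.449)(1.095) = -0.491655,   1 - phi_2^2 = 0.990975.
Replace gamma(1) by A gamma(0) + B and collect gamma(0):
  gamma(0) [0.990975 - (-0.491655)(-0.496133)] = (-0.491655)(1.650829) + 2.445212
  gamma(0) * 0.747049 = 1.633574
  gamma(0) = 1.633574 / 0.747049 = 2.186703.
  gamma(1) = A gamma(0) + B = (-0.496133)(2.186703) + (1.650829) = 0.565934.
  gamma(2) = phi_1 gamma(1) + phi_2 gamma(0) = (-0.449)(0.565934) + (0.095)(2.186703) = -0.046368.
Therefore gamma(2) = -0.0464 (to 4 decimal places).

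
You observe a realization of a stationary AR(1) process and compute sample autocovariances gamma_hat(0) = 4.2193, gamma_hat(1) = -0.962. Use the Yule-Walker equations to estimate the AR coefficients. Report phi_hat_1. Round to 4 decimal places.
\hat\phi_{1} = -0.2280

The Yule-Walker equations for an AR(p) process read, in matrix form,
  Gamma_p phi = r_p,   with   (Gamma_p)_{ij} = gamma(|i - j|),
                       (r_p)_i = gamma(i),   i,j = 1..p.
Substitute the sample gammas (Toeplitz matrix and right-hand side of size 1):
  Gamma_p = [[4.2193]]
  r_p     = [-0.962]
With p = 1 this is the single equation gamma(0) phi_1 = gamma(1):
  phi_hat_1 = gamma(1) / gamma(0) = -0.962 / 4.2193 = -0.2280.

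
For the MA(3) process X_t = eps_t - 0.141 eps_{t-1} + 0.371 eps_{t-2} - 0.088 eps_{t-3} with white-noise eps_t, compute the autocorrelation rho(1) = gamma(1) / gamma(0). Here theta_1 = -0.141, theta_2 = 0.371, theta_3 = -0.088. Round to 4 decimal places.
\rho(1) = -0.1939

For an MA(q) process with theta_0 = 1, the autocovariance is
  gamma(k) = sigma^2 * sum_{i=0..q-k} theta_i * theta_{i+k},
and rho(k) = gamma(k) / gamma(0). Sigma^2 cancels.
  numerator   = (1)*(-0.141) + (-0.141)*(0.371) + (0.371)*(-0.088) = -0.225959.
  denominator = (1)^2 + (-0.141)^2 + (0.371)^2 + (-0.088)^2 = 1.165266.
  rho(1) = -0.225959 / 1.165266 = -0.1939.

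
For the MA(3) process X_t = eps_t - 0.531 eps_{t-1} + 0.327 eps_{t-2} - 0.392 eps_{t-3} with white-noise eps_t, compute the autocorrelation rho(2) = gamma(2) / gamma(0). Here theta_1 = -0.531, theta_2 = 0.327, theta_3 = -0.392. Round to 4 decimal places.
\rho(2) = 0.3469

For an MA(q) process with theta_0 = 1, the autocovariance is
  gamma(k) = sigma^2 * sum_{i=0..q-k} theta_i * theta_{i+k},
and rho(k) = gamma(k) / gamma(0). Sigma^2 cancels.
  numerator   = (1)*(0.327) + (-0.531)*(-0.392) = 0.535152.
  denominator = (1)^2 + (-0.531)^2 + (0.327)^2 + (-0.392)^2 = 1.542554.
  rho(2) = 0.535152 / 1.542554 = 0.3469.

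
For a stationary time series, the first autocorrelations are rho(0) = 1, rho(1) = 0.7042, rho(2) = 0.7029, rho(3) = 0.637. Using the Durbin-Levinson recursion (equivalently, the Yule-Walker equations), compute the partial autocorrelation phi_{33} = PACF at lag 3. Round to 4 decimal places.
\phi_{33} = 0.1339

The PACF at lag k is phi_{kk}, the last component of the solution
to the Yule-Walker system G_k phi = r_k where
  (G_k)_{ij} = rho(|i - j|), (r_k)_i = rho(i), i,j = 1..k.
Equivalently, Durbin-Levinson gives phi_{kk} iteratively:
  phi_{11} = rho(1)
  phi_{kk} = [rho(k) - sum_{j=1..k-1} phi_{k-1,j} rho(k-j)]
            / [1 - sum_{j=1..k-1} phi_{k-1,j} rho(j)],
  phi_{k,j} = phi_{k-1,j} - phi_{kk} phi_{k-1,k-j},  j = 1..k-1.
Step k = 1:
  phi_11 = rho(1) = 0.7042.
Step k = 2:
  phi_22 = [rho(2) - phi_11 rho(1)] / [1 - phi_11 rho(1)] = [0.7029 - (0.7042)(0.7042)] / [1 - (0.7042)(0.7042)]
         = 0.20700236 / 0.50410236 = 0.410636.
  Update: phi_21 = phi_11 - phi_22 phi_11 = 0.7042 - (0.410636)(0.7042) = 0.41503.
Step k = 3:
  phi_33 = [rho(3) - phi_21 rho(2) - phi_22 rho(1)] / [1 - phi_21 rho(1) - phi_22 rho(2)]
    numerator   = 0.637 - (0.41503)(0.7029) - (0.410636)(0.7042) = 0.05610554
    denominator = 1 - (0.41503)(0.7042) - (0.410636)(0.7029) = 0.41909983
  phi_33 = 0.05610554 / 0.41909983 = 0.1339.
Therefore phi_{33} = 0.1339.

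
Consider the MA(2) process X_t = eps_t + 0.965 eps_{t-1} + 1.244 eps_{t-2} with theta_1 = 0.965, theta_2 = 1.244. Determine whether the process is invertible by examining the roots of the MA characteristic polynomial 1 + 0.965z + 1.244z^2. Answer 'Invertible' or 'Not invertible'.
\text{Not invertible}

The MA(q) characteristic polynomial is P(z) = 1 + 0.965z + 1.244z^2.
Invertibility requires all roots to lie outside the unit circle, i.e. |z| > 1 for every root.
Set 1 + (0.965) z + (1.244) z^2 = 0, i.e. a z^2 + b z + c = 0 with a = 1.244, b = 0.965, c = 1.
Discriminant D = b^2 - 4ac = (0.965)^2 - 4*(1.244)*1 = 0.931225 - (4.976) = -4.044775.
D < 0, so the roots are the complex-conjugate pair z = (-b +/- i sqrt(-D)) / (2a) = -0.3879 +/- 0.8083i.
For a conjugate pair |z|^2 = z * conj(z) = (product of roots) = c/a = 1/(1.244) = 0.803859, so |z| = sqrt(0.803859) = 0.8966 for both roots.
Moduli of all roots: 0.8966, 0.8966.
All moduli strictly greater than 1? No.
Verdict: Not invertible.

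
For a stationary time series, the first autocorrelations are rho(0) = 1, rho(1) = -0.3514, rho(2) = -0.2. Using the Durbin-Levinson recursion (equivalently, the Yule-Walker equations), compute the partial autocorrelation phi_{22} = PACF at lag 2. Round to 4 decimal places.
\phi_{22} = -0.3691

The PACF at lag k is phi_{kk}, the last component of the solution
to the Yule-Walker system G_k phi = r_k where
  (G_k)_{ij} = rho(|i - j|), (r_k)_i = rho(i), i,j = 1..k.
Equivalently, Durbin-Levinson gives phi_{kk} iteratively:
  phi_{11} = rho(1)
  phi_{kk} = [rho(k) - sum_{j=1..k-1} phi_{k-1,j} rho(k-j)]
            / [1 - sum_{j=1..k-1} phi_{k-1,j} rho(j)],
  phi_{k,j} = phi_{k-1,j} - phi_{kk} phi_{k-1,k-j},  j = 1..k-1.
Step k = 1:
  phi_11 = rho(1) = -0.3514.
Step k = 2:
  phi_22 = [rho(2) - phi_11 rho(1)] / [1 - phi_11 rho(1)] = [-0.2 - (-0.3514)(-0.3514)] / [1 - (-0.3514)(-0.3514)]
         = -0.32348196 / 0.87651804 = -0.3691.
Therefore phi_{22} = -0.3691.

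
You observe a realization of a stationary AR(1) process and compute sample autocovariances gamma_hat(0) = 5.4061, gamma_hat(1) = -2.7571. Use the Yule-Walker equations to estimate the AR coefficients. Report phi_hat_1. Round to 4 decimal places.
\hat\phi_{1} = -0.5100

The Yule-Walker equations for an AR(p) process read, in matrix form,
  Gamma_p phi = r_p,   with   (Gamma_p)_{ij} = gamma(|i - j|),
                       (r_p)_i = gamma(i),   i,j = 1..p.
Substitute the sample gammas (Toeplitz matrix and right-hand side of size 1):
  Gamma_p = [[5.4061]]
  r_p     = [-2.7571]
With p = 1 this is the single equation gamma(0) phi_1 = gamma(1):
  phi_hat_1 = gamma(1) / gamma(0) = -2.7571 / 5.4061 = -0.5100.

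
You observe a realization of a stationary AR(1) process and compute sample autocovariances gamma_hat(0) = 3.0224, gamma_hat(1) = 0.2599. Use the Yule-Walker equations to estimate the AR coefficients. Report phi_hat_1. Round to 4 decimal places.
\hat\phi_{1} = 0.0860

The Yule-Walker equations for an AR(p) process read, in matrix form,
  Gamma_p phi = r_p,   with   (Gamma_p)_{ij} = gamma(|i - j|),
                       (r_p)_i = gamma(i),   i,j = 1..p.
Substitute the sample gammas (Toeplitz matrix and right-hand side of size 1):
  Gamma_p = [[3.0224]]
  r_p     = [0.2599]
With p = 1 this is the single equation gamma(0) phi_1 = gamma(1):
  phi_hat_1 = gamma(1) / gamma(0) = 0.2599 / 3.0224 = 0.0860.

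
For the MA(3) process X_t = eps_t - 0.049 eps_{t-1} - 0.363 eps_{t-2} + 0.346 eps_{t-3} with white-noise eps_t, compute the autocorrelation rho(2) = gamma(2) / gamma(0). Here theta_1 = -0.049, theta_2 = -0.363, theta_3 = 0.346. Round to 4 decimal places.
\rho(2) = -0.3030

For an MA(q) process with theta_0 = 1, the autocovariance is
  gamma(k) = sigma^2 * sum_{i=0..q-k} theta_i * theta_{i+k},
and rho(k) = gamma(k) / gamma(0). Sigma^2 cancels.
  numerator   = (1)*(-0.363) + (-0.049)*(0.346) = -0.379954.
  denominator = (1)^2 + (-0.049)^2 + (-0.363)^2 + (0.346)^2 = 1.253886.
  rho(2) = -0.379954 / 1.253886 = -0.3030.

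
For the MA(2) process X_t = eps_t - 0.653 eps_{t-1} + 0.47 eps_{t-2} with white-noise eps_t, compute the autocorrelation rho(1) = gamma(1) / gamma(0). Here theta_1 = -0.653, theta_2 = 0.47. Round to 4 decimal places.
\rho(1) = -0.5827

For an MA(q) process with theta_0 = 1, the autocovariance is
  gamma(k) = sigma^2 * sum_{i=0..q-k} theta_i * theta_{i+k},
and rho(k) = gamma(k) / gamma(0). Sigma^2 cancels.
  numerator   = (1)*(-0.653) + (-0.653)*(0.47) = -0.95991.
  denominator = (1)^2 + (-0.653)^2 + (0.47)^2 = 1.647309.
  rho(1) = -0.95991 / 1.647309 = -0.5827.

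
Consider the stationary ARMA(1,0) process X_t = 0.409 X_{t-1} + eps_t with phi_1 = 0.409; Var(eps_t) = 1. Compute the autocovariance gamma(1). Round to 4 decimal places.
\gamma(1) = 0.4912

Multiply the model equation by X_{t-k} and take expectations. With theta_0 = psi_0 = 1 and psi_j the MA(infinity) weights, this gives
  gamma(k) - sum_i phi_i gamma(k-i) = c_k,
  c_k = sigma^2 * sum_{j=k..q} theta_j psi_{j-k}   (c_k = 0 for k > q),
using gamma(-m) = gamma(m).
Pure AR (q = 0): c_0 = sigma^2 = 1, c_k = 0 for k >= 1.
Equations for k = 0 and k = 1 (AR order 1):
  gamma(0) = phi_1 gamma(1) + c_0
  gamma(1) = phi_1 gamma(0) + c_1
Substituting the second into the first: gamma(0) (1 - phi_1^2) = c_0 + phi_1 c_1, so
  gamma(0) = c_0 / (1 - phi_1^2) = 1 / (1 - (0.409)^2) = 1 / 0.832719 = 1.200885.
  gamma(1) = phi_1 gamma(0) = (0.409)(1.200885) = 0.491162.
Therefore gamma(1) = 0.4912 (to 4 decimal places).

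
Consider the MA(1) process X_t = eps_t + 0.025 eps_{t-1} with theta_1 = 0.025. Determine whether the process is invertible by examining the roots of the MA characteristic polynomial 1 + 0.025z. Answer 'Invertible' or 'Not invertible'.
\text{Invertible}

The MA(q) characteristic polynomial is P(z) = 1 + 0.025z.
Invertibility requires all roots to lie outside the unit circle, i.e. |z| > 1 for every root.
This is linear in z: 1 + (0.025) z = 0  =>  z = -1/(0.025) = -40,  |z| = 40.
Moduli of all roots: 40.0000.
All moduli strictly greater than 1? Yes.
Verdict: Invertible.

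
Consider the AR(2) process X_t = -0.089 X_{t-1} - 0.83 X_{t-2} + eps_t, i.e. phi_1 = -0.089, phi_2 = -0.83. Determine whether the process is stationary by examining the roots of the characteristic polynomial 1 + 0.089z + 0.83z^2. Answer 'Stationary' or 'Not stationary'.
\text{Stationary}

The AR(p) characteristic polynomial is P(z) = 1 + 0.089z + 0.83z^2.
Stationarity requires all roots to lie outside the unit circle, i.e. |z| > 1 for every root.
Set 1 + (0.089) z + (0.83) z^2 = 0, i.e. a z^2 + b z + c = 0 with a = 0.83, b = 0.089, c = 1.
Discriminant D = b^2 - 4ac = (0.089)^2 - 4*(0.83)*1 = 0.007921 - (3.32) = -3.312079.
D < 0, so the roots are the complex-conjugate pair z = (-b +/- i sqrt(-D)) / (2a) = -0.0536 +/- 1.0963i.
For a conjugate pair |z|^2 = z * conj(z) = (product of roots) = c/a = 1/(0.83) = 1.204819, so |z| = sqrt(1.204819) = 1.0976 for both roots.
Moduli of all roots: 1.0976, 1.0976.
All moduli strictly greater than 1? Yes.
Verdict: Stationary.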